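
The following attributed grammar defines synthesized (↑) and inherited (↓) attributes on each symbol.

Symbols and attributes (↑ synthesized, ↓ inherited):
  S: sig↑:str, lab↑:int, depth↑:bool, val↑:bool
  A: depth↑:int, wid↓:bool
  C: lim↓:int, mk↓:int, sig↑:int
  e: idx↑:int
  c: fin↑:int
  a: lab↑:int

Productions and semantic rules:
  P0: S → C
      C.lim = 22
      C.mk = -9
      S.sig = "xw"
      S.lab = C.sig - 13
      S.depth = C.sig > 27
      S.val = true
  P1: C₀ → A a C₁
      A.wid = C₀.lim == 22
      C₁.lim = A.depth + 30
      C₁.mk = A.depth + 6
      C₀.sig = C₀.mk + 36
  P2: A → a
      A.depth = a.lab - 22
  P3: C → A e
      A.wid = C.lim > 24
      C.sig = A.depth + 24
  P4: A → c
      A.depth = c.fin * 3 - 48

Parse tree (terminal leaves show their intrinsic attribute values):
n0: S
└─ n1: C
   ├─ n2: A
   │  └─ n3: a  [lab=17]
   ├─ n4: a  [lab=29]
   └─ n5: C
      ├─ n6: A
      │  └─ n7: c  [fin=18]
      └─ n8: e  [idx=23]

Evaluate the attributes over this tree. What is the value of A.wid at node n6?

true

1. n1.lim = 22  [22]
2. n1.mk = -9  [-9]
3. n2.wid = true  [C₀.lim == 22]
4. n3.lab = 17  [terminal]
5. n2.depth = -5  [a.lab - 22]
6. n4.lab = 29  [terminal]
7. n5.lim = 25  [A.depth + 30]
8. n5.mk = 1  [A.depth + 6]
9. n6.wid = true  [C.lim > 24]
10. n7.fin = 18  [terminal]
11. n6.depth = 6  [c.fin * 3 - 48]
12. n8.idx = 23  [terminal]
13. n5.sig = 30  [A.depth + 24]
14. n1.sig = 27  [C₀.mk + 36]
15. n0.sig = "xw"  ["xw"]
16. n0.lab = 14  [C.sig - 13]
17. n0.depth = false  [C.sig > 27]
18. n0.val = true  [true]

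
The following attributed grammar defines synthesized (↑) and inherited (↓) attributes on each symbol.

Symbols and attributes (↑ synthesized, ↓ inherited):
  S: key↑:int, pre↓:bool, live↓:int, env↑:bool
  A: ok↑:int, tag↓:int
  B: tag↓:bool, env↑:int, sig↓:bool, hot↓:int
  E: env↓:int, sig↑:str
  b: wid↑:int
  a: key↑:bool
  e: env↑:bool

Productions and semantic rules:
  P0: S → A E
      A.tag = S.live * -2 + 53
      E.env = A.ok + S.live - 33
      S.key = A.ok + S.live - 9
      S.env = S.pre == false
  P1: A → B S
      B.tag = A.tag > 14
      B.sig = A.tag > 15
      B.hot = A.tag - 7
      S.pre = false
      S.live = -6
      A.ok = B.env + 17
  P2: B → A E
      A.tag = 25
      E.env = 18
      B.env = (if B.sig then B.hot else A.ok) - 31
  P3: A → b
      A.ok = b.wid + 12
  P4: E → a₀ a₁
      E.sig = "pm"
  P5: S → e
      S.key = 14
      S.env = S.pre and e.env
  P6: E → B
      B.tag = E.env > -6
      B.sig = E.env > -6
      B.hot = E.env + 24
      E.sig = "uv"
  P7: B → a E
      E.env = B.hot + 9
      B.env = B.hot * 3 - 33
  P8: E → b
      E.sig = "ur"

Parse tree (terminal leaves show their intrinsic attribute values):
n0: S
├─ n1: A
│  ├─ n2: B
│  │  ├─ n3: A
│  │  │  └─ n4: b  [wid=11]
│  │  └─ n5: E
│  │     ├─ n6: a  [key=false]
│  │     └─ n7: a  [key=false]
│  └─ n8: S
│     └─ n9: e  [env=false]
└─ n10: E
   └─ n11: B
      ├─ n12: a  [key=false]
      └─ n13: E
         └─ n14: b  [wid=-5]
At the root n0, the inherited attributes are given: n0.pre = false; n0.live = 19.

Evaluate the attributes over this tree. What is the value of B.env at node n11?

24

1. n0.pre = false  [given at root]
2. n0.live = 19  [given at root]
3. n1.tag = 15  [S.live * -2 + 53]
4. n2.tag = true  [A.tag > 14]
5. n2.sig = false  [A.tag > 15]
6. n2.hot = 8  [A.tag - 7]
7. n3.tag = 25  [25]
8. n4.wid = 11  [terminal]
9. n3.ok = 23  [b.wid + 12]
10. n5.env = 18  [18]
11. n6.key = false  [terminal]
12. n7.key = false  [terminal]
13. n5.sig = "pm"  ["pm"]
14. n2.env = -8  [(if B.sig then B.hot else A.ok) - 31]
15. n8.pre = false  [false]
16. n8.live = -6  [-6]
17. n9.env = false  [terminal]
18. n8.key = 14  [14]
19. n8.env = false  [S.pre and e.env]
20. n1.ok = 9  [B.env + 17]
21. n10.env = -5  [A.ok + S.live - 33]
22. n11.tag = true  [E.env > -6]
23. n11.sig = true  [E.env > -6]
24. n11.hot = 19  [E.env + 24]
25. n12.key = false  [terminal]
26. n13.env = 28  [B.hot + 9]
27. n14.wid = -5  [terminal]
28. n13.sig = "ur"  ["ur"]
29. n11.env = 24  [B.hot * 3 - 33]
30. n10.sig = "uv"  ["uv"]
31. n0.key = 19  [A.ok + S.live - 9]
32. n0.env = true  [S.pre == false]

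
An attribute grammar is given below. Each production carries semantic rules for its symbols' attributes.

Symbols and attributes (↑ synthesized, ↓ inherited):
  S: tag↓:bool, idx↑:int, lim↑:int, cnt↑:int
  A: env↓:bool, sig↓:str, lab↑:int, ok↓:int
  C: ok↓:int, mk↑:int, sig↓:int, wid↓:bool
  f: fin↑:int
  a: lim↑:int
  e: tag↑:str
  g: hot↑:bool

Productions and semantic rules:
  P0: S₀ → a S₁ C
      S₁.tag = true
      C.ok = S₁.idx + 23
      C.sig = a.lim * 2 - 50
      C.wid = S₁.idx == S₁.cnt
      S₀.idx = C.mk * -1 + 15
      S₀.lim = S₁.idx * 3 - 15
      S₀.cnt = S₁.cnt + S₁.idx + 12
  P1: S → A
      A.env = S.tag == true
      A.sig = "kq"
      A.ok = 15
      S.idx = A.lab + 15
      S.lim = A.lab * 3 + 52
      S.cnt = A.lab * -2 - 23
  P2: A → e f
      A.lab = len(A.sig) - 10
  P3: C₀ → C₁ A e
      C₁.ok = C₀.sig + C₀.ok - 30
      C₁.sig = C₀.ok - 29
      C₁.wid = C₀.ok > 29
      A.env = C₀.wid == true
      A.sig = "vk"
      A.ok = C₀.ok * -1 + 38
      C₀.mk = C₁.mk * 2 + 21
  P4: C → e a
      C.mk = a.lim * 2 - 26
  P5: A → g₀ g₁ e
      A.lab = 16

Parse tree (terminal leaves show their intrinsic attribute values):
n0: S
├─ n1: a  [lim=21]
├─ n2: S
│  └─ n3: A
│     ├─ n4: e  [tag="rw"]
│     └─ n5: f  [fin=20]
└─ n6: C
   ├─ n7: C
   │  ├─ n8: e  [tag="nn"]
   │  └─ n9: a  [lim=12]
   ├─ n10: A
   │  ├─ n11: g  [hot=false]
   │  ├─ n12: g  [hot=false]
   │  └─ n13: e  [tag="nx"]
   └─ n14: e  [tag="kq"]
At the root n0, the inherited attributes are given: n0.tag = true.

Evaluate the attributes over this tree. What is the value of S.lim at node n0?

6

1. n0.tag = true  [given at root]
2. n1.lim = 21  [terminal]
3. n2.tag = true  [true]
4. n3.env = true  [S.tag == true]
5. n3.sig = "kq"  ["kq"]
6. n3.ok = 15  [15]
7. n4.tag = "rw"  [terminal]
8. n5.fin = 20  [terminal]
9. n3.lab = -8  [len(A.sig) - 10]
10. n2.idx = 7  [A.lab + 15]
11. n2.lim = 28  [A.lab * 3 + 52]
12. n2.cnt = -7  [A.lab * -2 - 23]
13. n6.ok = 30  [S₁.idx + 23]
14. n6.sig = -8  [a.lim * 2 - 50]
15. n6.wid = false  [S₁.idx == S₁.cnt]
16. n7.ok = -8  [C₀.sig + C₀.ok - 30]
17. n7.sig = 1  [C₀.ok - 29]
18. n7.wid = true  [C₀.ok > 29]
19. n8.tag = "nn"  [terminal]
20. n9.lim = 12  [terminal]
21. n7.mk = -2  [a.lim * 2 - 26]
22. n10.env = false  [C₀.wid == true]
23. n10.sig = "vk"  ["vk"]
24. n10.ok = 8  [C₀.ok * -1 + 38]
25. n11.hot = false  [terminal]
26. n12.hot = false  [terminal]
27. n13.tag = "nx"  [terminal]
28. n10.lab = 16  [16]
29. n14.tag = "kq"  [terminal]
30. n6.mk = 17  [C₁.mk * 2 + 21]
31. n0.idx = -2  [C.mk * -1 + 15]
32. n0.lim = 6  [S₁.idx * 3 - 15]
33. n0.cnt = 12  [S₁.cnt + S₁.idx + 12]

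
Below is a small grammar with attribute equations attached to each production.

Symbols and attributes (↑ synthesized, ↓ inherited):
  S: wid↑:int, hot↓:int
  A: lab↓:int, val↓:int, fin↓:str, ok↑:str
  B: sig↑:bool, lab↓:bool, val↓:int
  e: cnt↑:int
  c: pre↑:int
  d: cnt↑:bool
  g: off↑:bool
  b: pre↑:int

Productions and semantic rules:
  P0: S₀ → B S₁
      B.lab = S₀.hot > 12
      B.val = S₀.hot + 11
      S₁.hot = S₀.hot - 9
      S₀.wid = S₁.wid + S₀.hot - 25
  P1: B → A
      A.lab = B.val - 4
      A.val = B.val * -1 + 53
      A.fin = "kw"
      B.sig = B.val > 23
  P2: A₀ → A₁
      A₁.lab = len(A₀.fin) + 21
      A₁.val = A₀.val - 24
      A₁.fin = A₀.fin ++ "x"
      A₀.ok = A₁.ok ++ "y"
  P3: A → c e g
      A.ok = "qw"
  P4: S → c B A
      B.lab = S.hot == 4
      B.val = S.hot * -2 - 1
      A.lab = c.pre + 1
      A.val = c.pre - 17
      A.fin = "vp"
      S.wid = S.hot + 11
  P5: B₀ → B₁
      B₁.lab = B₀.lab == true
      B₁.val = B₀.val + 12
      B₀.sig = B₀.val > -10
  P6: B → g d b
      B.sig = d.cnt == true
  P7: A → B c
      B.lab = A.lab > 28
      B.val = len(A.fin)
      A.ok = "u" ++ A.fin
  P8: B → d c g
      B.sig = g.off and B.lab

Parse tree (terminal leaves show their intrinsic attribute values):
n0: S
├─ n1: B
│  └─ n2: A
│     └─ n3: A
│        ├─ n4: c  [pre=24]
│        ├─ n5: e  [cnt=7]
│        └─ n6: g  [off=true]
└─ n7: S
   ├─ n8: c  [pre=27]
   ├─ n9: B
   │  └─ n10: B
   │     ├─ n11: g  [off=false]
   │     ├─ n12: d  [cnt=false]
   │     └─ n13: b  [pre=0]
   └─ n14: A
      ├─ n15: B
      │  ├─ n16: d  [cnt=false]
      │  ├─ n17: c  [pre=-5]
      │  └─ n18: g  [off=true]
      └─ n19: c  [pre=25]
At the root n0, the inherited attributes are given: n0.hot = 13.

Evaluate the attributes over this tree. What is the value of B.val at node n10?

1. n0.hot = 13  [given at root]
2. n1.lab = true  [S₀.hot > 12]
3. n1.val = 24  [S₀.hot + 11]
4. n2.lab = 20  [B.val - 4]
5. n2.val = 29  [B.val * -1 + 53]
6. n2.fin = "kw"  ["kw"]
7. n3.lab = 23  [len(A₀.fin) + 21]
8. n3.val = 5  [A₀.val - 24]
9. n3.fin = "kwx"  [A₀.fin ++ "x"]
10. n4.pre = 24  [terminal]
11. n5.cnt = 7  [terminal]
12. n6.off = true  [terminal]
13. n3.ok = "qw"  ["qw"]
14. n2.ok = "qwy"  [A₁.ok ++ "y"]
15. n1.sig = true  [B.val > 23]
16. n7.hot = 4  [S₀.hot - 9]
17. n8.pre = 27  [terminal]
18. n9.lab = true  [S.hot == 4]
19. n9.val = -9  [S.hot * -2 - 1]
20. n10.lab = true  [B₀.lab == true]
21. n10.val = 3  [B₀.val + 12]
22. n11.off = false  [terminal]
23. n12.cnt = false  [terminal]
24. n13.pre = 0  [terminal]
25. n10.sig = false  [d.cnt == true]
26. n9.sig = true  [B₀.val > -10]
27. n14.lab = 28  [c.pre + 1]
28. n14.val = 10  [c.pre - 17]
29. n14.fin = "vp"  ["vp"]
30. n15.lab = false  [A.lab > 28]
31. n15.val = 2  [len(A.fin)]
32. n16.cnt = false  [terminal]
33. n17.pre = -5  [terminal]
34. n18.off = true  [terminal]
35. n15.sig = false  [g.off and B.lab]
36. n19.pre = 25  [terminal]
37. n14.ok = "uvp"  ["u" ++ A.fin]
38. n7.wid = 15  [S.hot + 11]
39. n0.wid = 3  [S₁.wid + S₀.hot - 25]

3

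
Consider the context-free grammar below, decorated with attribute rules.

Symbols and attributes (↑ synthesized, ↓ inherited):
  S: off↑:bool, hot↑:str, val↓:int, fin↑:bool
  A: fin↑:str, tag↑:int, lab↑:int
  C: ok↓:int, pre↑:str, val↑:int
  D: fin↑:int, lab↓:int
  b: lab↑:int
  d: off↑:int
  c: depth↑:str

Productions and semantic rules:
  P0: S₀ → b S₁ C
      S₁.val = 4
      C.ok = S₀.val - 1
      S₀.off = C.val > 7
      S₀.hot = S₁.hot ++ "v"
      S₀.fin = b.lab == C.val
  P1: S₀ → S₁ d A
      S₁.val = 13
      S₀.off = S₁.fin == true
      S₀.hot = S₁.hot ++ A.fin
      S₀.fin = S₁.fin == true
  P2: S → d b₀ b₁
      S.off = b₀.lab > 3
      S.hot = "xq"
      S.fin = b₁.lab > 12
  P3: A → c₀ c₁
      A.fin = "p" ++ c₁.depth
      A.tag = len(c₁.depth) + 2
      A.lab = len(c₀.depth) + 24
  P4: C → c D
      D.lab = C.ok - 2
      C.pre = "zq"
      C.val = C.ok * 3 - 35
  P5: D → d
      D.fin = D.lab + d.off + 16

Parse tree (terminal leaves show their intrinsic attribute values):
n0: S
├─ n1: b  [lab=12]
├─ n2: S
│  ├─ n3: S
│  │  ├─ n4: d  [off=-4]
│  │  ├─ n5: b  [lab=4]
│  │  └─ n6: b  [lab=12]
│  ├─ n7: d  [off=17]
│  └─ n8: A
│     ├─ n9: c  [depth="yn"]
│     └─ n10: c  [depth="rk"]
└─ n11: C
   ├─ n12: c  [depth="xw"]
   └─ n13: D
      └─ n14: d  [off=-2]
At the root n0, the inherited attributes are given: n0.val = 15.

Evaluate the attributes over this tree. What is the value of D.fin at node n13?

1. n0.val = 15  [given at root]
2. n1.lab = 12  [terminal]
3. n2.val = 4  [4]
4. n3.val = 13  [13]
5. n4.off = -4  [terminal]
6. n5.lab = 4  [terminal]
7. n6.lab = 12  [terminal]
8. n3.off = true  [b₀.lab > 3]
9. n3.hot = "xq"  ["xq"]
10. n3.fin = false  [b₁.lab > 12]
11. n7.off = 17  [terminal]
12. n9.depth = "yn"  [terminal]
13. n10.depth = "rk"  [terminal]
14. n8.fin = "prk"  ["p" ++ c₁.depth]
15. n8.tag = 4  [len(c₁.depth) + 2]
16. n8.lab = 26  [len(c₀.depth) + 24]
17. n2.off = false  [S₁.fin == true]
18. n2.hot = "xqprk"  [S₁.hot ++ A.fin]
19. n2.fin = false  [S₁.fin == true]
20. n11.ok = 14  [S₀.val - 1]
21. n12.depth = "xw"  [terminal]
22. n13.lab = 12  [C.ok - 2]
23. n14.off = -2  [terminal]
24. n13.fin = 26  [D.lab + d.off + 16]
25. n11.pre = "zq"  ["zq"]
26. n11.val = 7  [C.ok * 3 - 35]
27. n0.off = false  [C.val > 7]
28. n0.hot = "xqprkv"  [S₁.hot ++ "v"]
29. n0.fin = false  [b.lab == C.val]

26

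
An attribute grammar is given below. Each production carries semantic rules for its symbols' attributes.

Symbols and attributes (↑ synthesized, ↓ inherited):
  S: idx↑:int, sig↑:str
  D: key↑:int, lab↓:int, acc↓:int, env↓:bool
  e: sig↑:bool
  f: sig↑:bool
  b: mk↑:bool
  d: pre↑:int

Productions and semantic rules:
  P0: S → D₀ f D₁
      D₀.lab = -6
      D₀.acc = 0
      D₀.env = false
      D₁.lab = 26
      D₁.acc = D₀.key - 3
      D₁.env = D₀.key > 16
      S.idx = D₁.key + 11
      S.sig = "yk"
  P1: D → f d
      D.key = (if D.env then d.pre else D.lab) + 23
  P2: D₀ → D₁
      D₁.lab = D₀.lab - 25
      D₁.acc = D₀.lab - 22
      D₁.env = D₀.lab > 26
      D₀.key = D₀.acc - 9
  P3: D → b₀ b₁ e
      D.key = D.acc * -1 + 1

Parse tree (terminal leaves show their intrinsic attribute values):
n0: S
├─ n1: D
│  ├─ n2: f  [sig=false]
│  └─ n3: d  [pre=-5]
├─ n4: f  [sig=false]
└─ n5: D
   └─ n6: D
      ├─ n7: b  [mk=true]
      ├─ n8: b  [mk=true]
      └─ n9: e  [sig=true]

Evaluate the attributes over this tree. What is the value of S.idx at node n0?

1. n1.lab = -6  [-6]
2. n1.acc = 0  [0]
3. n1.env = false  [false]
4. n2.sig = false  [terminal]
5. n3.pre = -5  [terminal]
6. n1.key = 17  [(if D.env then d.pre else D.lab) + 23]
7. n4.sig = false  [terminal]
8. n5.lab = 26  [26]
9. n5.acc = 14  [D₀.key - 3]
10. n5.env = true  [D₀.key > 16]
11. n6.lab = 1  [D₀.lab - 25]
12. n6.acc = 4  [D₀.lab - 22]
13. n6.env = false  [D₀.lab > 26]
14. n7.mk = true  [terminal]
15. n8.mk = true  [terminal]
16. n9.sig = true  [terminal]
17. n6.key = -3  [D.acc * -1 + 1]
18. n5.key = 5  [D₀.acc - 9]
19. n0.idx = 16  [D₁.key + 11]
20. n0.sig = "yk"  ["yk"]

16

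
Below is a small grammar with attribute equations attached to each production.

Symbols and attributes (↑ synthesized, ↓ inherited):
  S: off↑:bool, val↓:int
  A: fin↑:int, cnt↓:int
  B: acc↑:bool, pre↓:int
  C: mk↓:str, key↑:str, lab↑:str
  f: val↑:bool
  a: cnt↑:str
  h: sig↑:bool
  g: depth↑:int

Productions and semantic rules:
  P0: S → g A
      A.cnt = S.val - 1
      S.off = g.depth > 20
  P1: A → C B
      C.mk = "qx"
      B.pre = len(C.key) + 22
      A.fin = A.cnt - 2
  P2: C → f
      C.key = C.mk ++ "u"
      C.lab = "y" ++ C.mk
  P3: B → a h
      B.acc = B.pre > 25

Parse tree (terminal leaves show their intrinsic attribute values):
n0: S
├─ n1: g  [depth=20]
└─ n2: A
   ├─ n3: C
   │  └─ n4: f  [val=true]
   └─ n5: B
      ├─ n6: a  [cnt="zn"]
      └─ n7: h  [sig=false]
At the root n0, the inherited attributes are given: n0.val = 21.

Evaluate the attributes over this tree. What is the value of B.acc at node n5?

1. n0.val = 21  [given at root]
2. n1.depth = 20  [terminal]
3. n2.cnt = 20  [S.val - 1]
4. n3.mk = "qx"  ["qx"]
5. n4.val = true  [terminal]
6. n3.key = "qxu"  [C.mk ++ "u"]
7. n3.lab = "yqx"  ["y" ++ C.mk]
8. n5.pre = 25  [len(C.key) + 22]
9. n6.cnt = "zn"  [terminal]
10. n7.sig = false  [terminal]
11. n5.acc = false  [B.pre > 25]
12. n2.fin = 18  [A.cnt - 2]
13. n0.off = false  [g.depth > 20]

false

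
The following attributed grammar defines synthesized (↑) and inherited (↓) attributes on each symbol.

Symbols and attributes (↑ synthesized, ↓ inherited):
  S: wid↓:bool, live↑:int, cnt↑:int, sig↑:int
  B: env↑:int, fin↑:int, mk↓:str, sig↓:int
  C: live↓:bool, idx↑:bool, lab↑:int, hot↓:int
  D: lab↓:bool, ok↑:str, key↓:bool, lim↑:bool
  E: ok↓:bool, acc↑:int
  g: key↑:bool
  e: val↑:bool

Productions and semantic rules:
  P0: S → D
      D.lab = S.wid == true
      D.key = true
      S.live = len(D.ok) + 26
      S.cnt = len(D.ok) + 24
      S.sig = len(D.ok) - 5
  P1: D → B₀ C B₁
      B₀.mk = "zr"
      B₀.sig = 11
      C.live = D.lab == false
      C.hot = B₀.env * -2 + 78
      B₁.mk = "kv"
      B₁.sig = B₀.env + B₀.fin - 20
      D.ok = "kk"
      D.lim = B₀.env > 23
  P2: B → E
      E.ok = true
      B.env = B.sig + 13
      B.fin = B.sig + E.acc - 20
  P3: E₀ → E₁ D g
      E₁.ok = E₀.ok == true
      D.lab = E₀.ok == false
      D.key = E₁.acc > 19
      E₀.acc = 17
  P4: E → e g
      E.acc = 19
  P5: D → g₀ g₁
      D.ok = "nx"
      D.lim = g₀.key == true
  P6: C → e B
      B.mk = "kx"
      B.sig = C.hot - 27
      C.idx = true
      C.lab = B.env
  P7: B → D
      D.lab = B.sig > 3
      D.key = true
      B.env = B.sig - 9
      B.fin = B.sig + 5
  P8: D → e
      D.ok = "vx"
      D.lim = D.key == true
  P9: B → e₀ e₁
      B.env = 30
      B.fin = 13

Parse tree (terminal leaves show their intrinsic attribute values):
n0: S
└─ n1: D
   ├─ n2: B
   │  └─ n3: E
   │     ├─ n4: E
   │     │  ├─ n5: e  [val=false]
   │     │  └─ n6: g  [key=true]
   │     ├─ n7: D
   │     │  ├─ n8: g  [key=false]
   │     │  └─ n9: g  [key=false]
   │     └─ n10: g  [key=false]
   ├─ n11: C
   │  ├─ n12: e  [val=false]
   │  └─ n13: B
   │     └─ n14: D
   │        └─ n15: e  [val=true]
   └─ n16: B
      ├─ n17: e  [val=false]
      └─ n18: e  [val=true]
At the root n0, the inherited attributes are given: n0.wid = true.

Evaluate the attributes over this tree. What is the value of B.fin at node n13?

1. n0.wid = true  [given at root]
2. n1.lab = true  [S.wid == true]
3. n1.key = true  [true]
4. n2.mk = "zr"  ["zr"]
5. n2.sig = 11  [11]
6. n3.ok = true  [true]
7. n4.ok = true  [E₀.ok == true]
8. n5.val = false  [terminal]
9. n6.key = true  [terminal]
10. n4.acc = 19  [19]
11. n7.lab = false  [E₀.ok == false]
12. n7.key = false  [E₁.acc > 19]
13. n8.key = false  [terminal]
14. n9.key = false  [terminal]
15. n7.ok = "nx"  ["nx"]
16. n7.lim = false  [g₀.key == true]
17. n10.key = false  [terminal]
18. n3.acc = 17  [17]
19. n2.env = 24  [B.sig + 13]
20. n2.fin = 8  [B.sig + E.acc - 20]
21. n11.live = false  [D.lab == false]
22. n11.hot = 30  [B₀.env * -2 + 78]
23. n12.val = false  [terminal]
24. n13.mk = "kx"  ["kx"]
25. n13.sig = 3  [C.hot - 27]
26. n14.lab = false  [B.sig > 3]
27. n14.key = true  [true]
28. n15.val = true  [terminal]
29. n14.ok = "vx"  ["vx"]
30. n14.lim = true  [D.key == true]
31. n13.env = -6  [B.sig - 9]
32. n13.fin = 8  [B.sig + 5]
33. n11.idx = true  [true]
34. n11.lab = -6  [B.env]
35. n16.mk = "kv"  ["kv"]
36. n16.sig = 12  [B₀.env + B₀.fin - 20]
37. n17.val = false  [terminal]
38. n18.val = true  [terminal]
39. n16.env = 30  [30]
40. n16.fin = 13  [13]
41. n1.ok = "kk"  ["kk"]
42. n1.lim = true  [B₀.env > 23]
43. n0.live = 28  [len(D.ok) + 26]
44. n0.cnt = 26  [len(D.ok) + 24]
45. n0.sig = -3  [len(D.ok) - 5]

8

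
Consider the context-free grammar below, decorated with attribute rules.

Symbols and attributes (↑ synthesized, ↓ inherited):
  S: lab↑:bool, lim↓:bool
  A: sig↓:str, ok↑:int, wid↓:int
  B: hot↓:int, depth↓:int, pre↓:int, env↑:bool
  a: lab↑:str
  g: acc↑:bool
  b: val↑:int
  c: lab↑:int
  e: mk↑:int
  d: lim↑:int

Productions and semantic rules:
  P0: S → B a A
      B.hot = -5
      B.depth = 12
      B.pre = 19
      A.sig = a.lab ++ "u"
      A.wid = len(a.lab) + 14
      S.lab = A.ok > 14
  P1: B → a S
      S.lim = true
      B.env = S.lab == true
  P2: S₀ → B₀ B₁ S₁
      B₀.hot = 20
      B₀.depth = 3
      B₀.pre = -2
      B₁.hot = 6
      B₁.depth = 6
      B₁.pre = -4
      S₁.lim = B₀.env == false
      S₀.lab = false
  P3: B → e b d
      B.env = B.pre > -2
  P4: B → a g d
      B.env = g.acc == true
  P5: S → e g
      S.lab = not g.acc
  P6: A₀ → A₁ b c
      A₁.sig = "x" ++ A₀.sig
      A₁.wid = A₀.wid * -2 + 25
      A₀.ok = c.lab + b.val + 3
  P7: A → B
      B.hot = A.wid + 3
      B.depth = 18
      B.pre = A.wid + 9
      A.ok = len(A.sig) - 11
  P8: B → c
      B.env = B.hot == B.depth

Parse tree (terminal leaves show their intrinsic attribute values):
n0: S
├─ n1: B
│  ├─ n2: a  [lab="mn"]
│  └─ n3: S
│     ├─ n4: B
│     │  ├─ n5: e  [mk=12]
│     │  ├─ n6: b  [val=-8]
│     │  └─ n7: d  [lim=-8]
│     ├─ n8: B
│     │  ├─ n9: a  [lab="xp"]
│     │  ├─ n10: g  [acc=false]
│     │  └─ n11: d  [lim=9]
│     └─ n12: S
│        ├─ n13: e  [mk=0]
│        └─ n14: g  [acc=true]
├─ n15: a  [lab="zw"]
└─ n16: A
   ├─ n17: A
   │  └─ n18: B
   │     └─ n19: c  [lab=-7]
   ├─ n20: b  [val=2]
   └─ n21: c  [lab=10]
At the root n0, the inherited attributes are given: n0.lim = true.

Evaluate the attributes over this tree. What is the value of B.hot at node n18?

-4

1. n0.lim = true  [given at root]
2. n1.hot = -5  [-5]
3. n1.depth = 12  [12]
4. n1.pre = 19  [19]
5. n2.lab = "mn"  [terminal]
6. n3.lim = true  [true]
7. n4.hot = 20  [20]
8. n4.depth = 3  [3]
9. n4.pre = -2  [-2]
10. n5.mk = 12  [terminal]
11. n6.val = -8  [terminal]
12. n7.lim = -8  [terminal]
13. n4.env = false  [B.pre > -2]
14. n8.hot = 6  [6]
15. n8.depth = 6  [6]
16. n8.pre = -4  [-4]
17. n9.lab = "xp"  [terminal]
18. n10.acc = false  [terminal]
19. n11.lim = 9  [terminal]
20. n8.env = false  [g.acc == true]
21. n12.lim = true  [B₀.env == false]
22. n13.mk = 0  [terminal]
23. n14.acc = true  [terminal]
24. n12.lab = false  [not g.acc]
25. n3.lab = false  [false]
26. n1.env = false  [S.lab == true]
27. n15.lab = "zw"  [terminal]
28. n16.sig = "zwu"  [a.lab ++ "u"]
29. n16.wid = 16  [len(a.lab) + 14]
30. n17.sig = "xzwu"  ["x" ++ A₀.sig]
31. n17.wid = -7  [A₀.wid * -2 + 25]
32. n18.hot = -4  [A.wid + 3]
33. n18.depth = 18  [18]
34. n18.pre = 2  [A.wid + 9]
35. n19.lab = -7  [terminal]
36. n18.env = false  [B.hot == B.depth]
37. n17.ok = -7  [len(A.sig) - 11]
38. n20.val = 2  [terminal]
39. n21.lab = 10  [terminal]
40. n16.ok = 15  [c.lab + b.val + 3]
41. n0.lab = true  [A.ok > 14]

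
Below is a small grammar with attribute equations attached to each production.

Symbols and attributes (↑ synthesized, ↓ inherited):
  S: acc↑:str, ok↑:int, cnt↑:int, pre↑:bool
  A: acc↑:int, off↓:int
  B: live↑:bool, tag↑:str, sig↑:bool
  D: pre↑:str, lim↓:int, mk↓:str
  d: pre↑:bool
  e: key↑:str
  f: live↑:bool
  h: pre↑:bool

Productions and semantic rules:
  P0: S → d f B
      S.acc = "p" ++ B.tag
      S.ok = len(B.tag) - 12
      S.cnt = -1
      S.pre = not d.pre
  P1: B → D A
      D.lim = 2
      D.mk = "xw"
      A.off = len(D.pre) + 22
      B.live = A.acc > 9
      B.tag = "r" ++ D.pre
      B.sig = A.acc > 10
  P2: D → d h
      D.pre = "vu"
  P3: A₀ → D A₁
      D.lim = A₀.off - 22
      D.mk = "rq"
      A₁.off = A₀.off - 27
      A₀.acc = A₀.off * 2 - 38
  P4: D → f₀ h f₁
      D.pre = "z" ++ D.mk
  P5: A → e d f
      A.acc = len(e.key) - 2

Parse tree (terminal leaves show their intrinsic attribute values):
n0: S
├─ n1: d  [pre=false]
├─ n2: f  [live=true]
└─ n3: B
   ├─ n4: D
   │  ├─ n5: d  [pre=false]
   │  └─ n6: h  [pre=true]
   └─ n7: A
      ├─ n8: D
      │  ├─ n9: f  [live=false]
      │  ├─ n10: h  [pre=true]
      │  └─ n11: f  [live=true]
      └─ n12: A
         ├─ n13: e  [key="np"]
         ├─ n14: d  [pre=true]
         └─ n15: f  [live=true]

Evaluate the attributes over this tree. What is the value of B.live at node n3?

true

1. n1.pre = false  [terminal]
2. n2.live = true  [terminal]
3. n4.lim = 2  [2]
4. n4.mk = "xw"  ["xw"]
5. n5.pre = false  [terminal]
6. n6.pre = true  [terminal]
7. n4.pre = "vu"  ["vu"]
8. n7.off = 24  [len(D.pre) + 22]
9. n8.lim = 2  [A₀.off - 22]
10. n8.mk = "rq"  ["rq"]
11. n9.live = false  [terminal]
12. n10.pre = true  [terminal]
13. n11.live = true  [terminal]
14. n8.pre = "zrq"  ["z" ++ D.mk]
15. n12.off = -3  [A₀.off - 27]
16. n13.key = "np"  [terminal]
17. n14.pre = true  [terminal]
18. n15.live = true  [terminal]
19. n12.acc = 0  [len(e.key) - 2]
20. n7.acc = 10  [A₀.off * 2 - 38]
21. n3.live = true  [A.acc > 9]
22. n3.tag = "rvu"  ["r" ++ D.pre]
23. n3.sig = false  [A.acc > 10]
24. n0.acc = "prvu"  ["p" ++ B.tag]
25. n0.ok = -9  [len(B.tag) - 12]
26. n0.cnt = -1  [-1]
27. n0.pre = true  [not d.pre]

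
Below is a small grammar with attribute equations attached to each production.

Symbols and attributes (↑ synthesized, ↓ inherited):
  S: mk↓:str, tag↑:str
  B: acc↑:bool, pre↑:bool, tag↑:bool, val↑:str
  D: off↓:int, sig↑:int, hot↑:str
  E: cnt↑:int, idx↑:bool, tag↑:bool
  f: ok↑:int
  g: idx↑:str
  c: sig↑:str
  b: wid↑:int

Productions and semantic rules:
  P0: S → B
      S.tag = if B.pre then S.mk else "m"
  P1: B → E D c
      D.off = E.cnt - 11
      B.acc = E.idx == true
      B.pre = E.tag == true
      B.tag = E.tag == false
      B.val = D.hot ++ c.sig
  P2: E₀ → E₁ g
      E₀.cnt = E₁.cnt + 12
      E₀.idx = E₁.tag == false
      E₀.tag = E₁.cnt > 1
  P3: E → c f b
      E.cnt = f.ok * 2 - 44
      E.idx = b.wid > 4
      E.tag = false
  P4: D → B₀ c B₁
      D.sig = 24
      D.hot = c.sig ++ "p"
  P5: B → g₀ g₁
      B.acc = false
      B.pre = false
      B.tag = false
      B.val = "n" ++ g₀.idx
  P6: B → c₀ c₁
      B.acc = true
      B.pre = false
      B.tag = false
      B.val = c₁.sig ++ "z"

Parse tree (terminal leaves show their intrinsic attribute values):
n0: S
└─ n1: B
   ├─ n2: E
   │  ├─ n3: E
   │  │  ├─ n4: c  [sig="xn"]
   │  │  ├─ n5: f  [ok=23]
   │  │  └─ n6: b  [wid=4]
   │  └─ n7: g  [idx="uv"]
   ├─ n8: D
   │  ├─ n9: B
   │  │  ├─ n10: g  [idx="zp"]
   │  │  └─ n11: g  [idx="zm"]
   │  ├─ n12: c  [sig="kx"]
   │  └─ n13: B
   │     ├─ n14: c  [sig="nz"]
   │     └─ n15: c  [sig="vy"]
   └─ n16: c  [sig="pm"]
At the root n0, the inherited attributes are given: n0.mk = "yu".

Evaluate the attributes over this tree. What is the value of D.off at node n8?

1. n0.mk = "yu"  [given at root]
2. n4.sig = "xn"  [terminal]
3. n5.ok = 23  [terminal]
4. n6.wid = 4  [terminal]
5. n3.cnt = 2  [f.ok * 2 - 44]
6. n3.idx = false  [b.wid > 4]
7. n3.tag = false  [false]
8. n7.idx = "uv"  [terminal]
9. n2.cnt = 14  [E₁.cnt + 12]
10. n2.idx = true  [E₁.tag == false]
11. n2.tag = true  [E₁.cnt > 1]
12. n8.off = 3  [E.cnt - 11]
13. n10.idx = "zp"  [terminal]
14. n11.idx = "zm"  [terminal]
15. n9.acc = false  [false]
16. n9.pre = false  [false]
17. n9.tag = false  [false]
18. n9.val = "nzp"  ["n" ++ g₀.idx]
19. n12.sig = "kx"  [terminal]
20. n14.sig = "nz"  [terminal]
21. n15.sig = "vy"  [terminal]
22. n13.acc = true  [true]
23. n13.pre = false  [false]
24. n13.tag = false  [false]
25. n13.val = "vyz"  [c₁.sig ++ "z"]
26. n8.sig = 24  [24]
27. n8.hot = "kxp"  [c.sig ++ "p"]
28. n16.sig = "pm"  [terminal]
29. n1.acc = true  [E.idx == true]
30. n1.pre = true  [E.tag == true]
31. n1.tag = false  [E.tag == false]
32. n1.val = "kxppm"  [D.hot ++ c.sig]
33. n0.tag = "yu"  [if B.pre then S.mk else "m"]

3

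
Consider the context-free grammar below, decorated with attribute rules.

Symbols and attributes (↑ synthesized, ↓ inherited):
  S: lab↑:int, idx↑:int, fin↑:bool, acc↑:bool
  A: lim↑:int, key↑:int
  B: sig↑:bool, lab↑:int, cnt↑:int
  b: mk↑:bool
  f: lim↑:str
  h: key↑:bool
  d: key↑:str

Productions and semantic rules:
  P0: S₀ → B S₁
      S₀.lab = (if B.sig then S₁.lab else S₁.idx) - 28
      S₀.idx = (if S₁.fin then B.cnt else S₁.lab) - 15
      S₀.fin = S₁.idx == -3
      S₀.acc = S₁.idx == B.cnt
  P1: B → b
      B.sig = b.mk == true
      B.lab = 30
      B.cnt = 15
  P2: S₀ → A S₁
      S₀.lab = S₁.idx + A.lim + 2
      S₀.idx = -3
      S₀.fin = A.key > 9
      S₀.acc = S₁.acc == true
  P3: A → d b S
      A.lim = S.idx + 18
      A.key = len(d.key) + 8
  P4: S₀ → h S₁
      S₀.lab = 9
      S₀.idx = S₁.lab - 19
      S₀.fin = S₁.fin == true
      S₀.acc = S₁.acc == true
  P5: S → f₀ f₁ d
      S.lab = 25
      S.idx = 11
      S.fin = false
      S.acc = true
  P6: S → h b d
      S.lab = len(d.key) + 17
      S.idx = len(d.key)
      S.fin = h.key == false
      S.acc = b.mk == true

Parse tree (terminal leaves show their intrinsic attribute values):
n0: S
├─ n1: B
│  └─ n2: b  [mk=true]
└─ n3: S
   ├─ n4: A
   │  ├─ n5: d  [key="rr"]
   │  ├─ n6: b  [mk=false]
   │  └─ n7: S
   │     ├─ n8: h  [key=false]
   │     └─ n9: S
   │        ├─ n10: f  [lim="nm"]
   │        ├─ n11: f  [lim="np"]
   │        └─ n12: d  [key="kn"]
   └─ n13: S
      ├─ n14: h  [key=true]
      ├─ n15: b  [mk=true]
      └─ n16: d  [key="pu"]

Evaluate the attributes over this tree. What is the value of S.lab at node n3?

28

1. n2.mk = true  [terminal]
2. n1.sig = true  [b.mk == true]
3. n1.lab = 30  [30]
4. n1.cnt = 15  [15]
5. n5.key = "rr"  [terminal]
6. n6.mk = false  [terminal]
7. n8.key = false  [terminal]
8. n10.lim = "nm"  [terminal]
9. n11.lim = "np"  [terminal]
10. n12.key = "kn"  [terminal]
11. n9.lab = 25  [25]
12. n9.idx = 11  [11]
13. n9.fin = false  [false]
14. n9.acc = true  [true]
15. n7.lab = 9  [9]
16. n7.idx = 6  [S₁.lab - 19]
17. n7.fin = false  [S₁.fin == true]
18. n7.acc = true  [S₁.acc == true]
19. n4.lim = 24  [S.idx + 18]
20. n4.key = 10  [len(d.key) + 8]
21. n14.key = true  [terminal]
22. n15.mk = true  [terminal]
23. n16.key = "pu"  [terminal]
24. n13.lab = 19  [len(d.key) + 17]
25. n13.idx = 2  [len(d.key)]
26. n13.fin = false  [h.key == false]
27. n13.acc = true  [b.mk == true]
28. n3.lab = 28  [S₁.idx + A.lim + 2]
29. n3.idx = -3  [-3]
30. n3.fin = true  [A.key > 9]
31. n3.acc = true  [S₁.acc == true]
32. n0.lab = 0  [(if B.sig then S₁.lab else S₁.idx) - 28]
33. n0.idx = 0  [(if S₁.fin then B.cnt else S₁.lab) - 15]
34. n0.fin = true  [S₁.idx == -3]
35. n0.acc = false  [S₁.idx == B.cnt]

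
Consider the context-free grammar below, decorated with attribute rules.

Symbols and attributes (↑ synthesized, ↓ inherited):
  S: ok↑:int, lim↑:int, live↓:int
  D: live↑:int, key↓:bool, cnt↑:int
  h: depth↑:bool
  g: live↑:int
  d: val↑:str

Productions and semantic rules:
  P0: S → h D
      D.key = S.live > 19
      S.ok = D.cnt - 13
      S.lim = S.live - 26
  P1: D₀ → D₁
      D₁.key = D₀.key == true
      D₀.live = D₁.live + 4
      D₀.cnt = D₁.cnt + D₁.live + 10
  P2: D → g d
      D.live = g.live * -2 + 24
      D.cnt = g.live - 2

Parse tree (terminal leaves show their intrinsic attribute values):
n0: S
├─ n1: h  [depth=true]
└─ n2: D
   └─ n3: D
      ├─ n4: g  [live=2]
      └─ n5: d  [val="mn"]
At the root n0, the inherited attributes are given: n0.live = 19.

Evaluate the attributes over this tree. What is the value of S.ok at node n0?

17

1. n0.live = 19  [given at root]
2. n1.depth = true  [terminal]
3. n2.key = false  [S.live > 19]
4. n3.key = false  [D₀.key == true]
5. n4.live = 2  [terminal]
6. n5.val = "mn"  [terminal]
7. n3.live = 20  [g.live * -2 + 24]
8. n3.cnt = 0  [g.live - 2]
9. n2.live = 24  [D₁.live + 4]
10. n2.cnt = 30  [D₁.cnt + D₁.live + 10]
11. n0.ok = 17  [D.cnt - 13]
12. n0.lim = -7  [S.live - 26]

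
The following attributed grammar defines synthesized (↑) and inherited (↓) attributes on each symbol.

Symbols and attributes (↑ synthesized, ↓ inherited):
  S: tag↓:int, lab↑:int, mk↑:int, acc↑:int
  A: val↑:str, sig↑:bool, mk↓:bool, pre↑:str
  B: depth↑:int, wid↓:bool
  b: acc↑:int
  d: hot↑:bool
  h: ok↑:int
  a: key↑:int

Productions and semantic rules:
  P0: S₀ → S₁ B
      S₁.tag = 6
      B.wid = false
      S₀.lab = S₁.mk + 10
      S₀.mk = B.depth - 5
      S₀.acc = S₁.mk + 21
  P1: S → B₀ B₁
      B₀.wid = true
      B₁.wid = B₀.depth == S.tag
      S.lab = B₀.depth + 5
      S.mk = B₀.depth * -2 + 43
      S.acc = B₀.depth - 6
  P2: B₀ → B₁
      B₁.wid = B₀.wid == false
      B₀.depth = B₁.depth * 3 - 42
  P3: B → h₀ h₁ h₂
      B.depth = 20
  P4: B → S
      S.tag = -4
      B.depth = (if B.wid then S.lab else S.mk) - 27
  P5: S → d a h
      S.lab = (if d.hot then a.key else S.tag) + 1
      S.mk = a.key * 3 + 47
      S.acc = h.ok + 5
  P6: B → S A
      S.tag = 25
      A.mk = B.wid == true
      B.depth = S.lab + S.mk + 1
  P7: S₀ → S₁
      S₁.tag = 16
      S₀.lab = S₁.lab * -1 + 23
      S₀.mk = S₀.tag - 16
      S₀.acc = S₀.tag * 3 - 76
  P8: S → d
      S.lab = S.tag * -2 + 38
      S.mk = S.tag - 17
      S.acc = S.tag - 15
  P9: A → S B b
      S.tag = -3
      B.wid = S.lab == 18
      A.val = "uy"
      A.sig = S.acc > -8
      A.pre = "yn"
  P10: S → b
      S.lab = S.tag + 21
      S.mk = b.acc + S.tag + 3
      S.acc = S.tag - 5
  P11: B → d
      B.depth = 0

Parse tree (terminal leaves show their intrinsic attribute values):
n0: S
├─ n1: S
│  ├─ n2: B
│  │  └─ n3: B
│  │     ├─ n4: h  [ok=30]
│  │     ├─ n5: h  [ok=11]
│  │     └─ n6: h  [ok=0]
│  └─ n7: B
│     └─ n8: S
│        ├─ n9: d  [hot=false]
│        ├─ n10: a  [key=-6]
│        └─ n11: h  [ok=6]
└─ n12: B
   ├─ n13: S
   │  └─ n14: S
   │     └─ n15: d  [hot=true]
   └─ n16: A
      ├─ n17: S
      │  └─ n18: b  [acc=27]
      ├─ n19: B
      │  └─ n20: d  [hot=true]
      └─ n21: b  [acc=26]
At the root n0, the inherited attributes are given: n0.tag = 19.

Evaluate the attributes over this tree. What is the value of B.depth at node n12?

1. n0.tag = 19  [given at root]
2. n1.tag = 6  [6]
3. n2.wid = true  [true]
4. n3.wid = false  [B₀.wid == false]
5. n4.ok = 30  [terminal]
6. n5.ok = 11  [terminal]
7. n6.ok = 0  [terminal]
8. n3.depth = 20  [20]
9. n2.depth = 18  [B₁.depth * 3 - 42]
10. n7.wid = false  [B₀.depth == S.tag]
11. n8.tag = -4  [-4]
12. n9.hot = false  [terminal]
13. n10.key = -6  [terminal]
14. n11.ok = 6  [terminal]
15. n8.lab = -3  [(if d.hot then a.key else S.tag) + 1]
16. n8.mk = 29  [a.key * 3 + 47]
17. n8.acc = 11  [h.ok + 5]
18. n7.depth = 2  [(if B.wid then S.lab else S.mk) - 27]
19. n1.lab = 23  [B₀.depth + 5]
20. n1.mk = 7  [B₀.depth * -2 + 43]
21. n1.acc = 12  [B₀.depth - 6]
22. n12.wid = false  [false]
23. n13.tag = 25  [25]
24. n14.tag = 16  [16]
25. n15.hot = true  [terminal]
26. n14.lab = 6  [S.tag * -2 + 38]
27. n14.mk = -1  [S.tag - 17]
28. n14.acc = 1  [S.tag - 15]
29. n13.lab = 17  [S₁.lab * -1 + 23]
30. n13.mk = 9  [S₀.tag - 16]
31. n13.acc = -1  [S₀.tag * 3 - 76]
32. n16.mk = false  [B.wid == true]
33. n17.tag = -3  [-3]
34. n18.acc = 27  [terminal]
35. n17.lab = 18  [S.tag + 21]
36. n17.mk = 27  [b.acc + S.tag + 3]
37. n17.acc = -8  [S.tag - 5]
38. n19.wid = true  [S.lab == 18]
39. n20.hot = true  [terminal]
40. n19.depth = 0  [0]
41. n21.acc = 26  [terminal]
42. n16.val = "uy"  ["uy"]
43. n16.sig = false  [S.acc > -8]
44. n16.pre = "yn"  ["yn"]
45. n12.depth = 27  [S.lab + S.mk + 1]
46. n0.lab = 17  [S₁.mk + 10]
47. n0.mk = 22  [B.depth - 5]
48. n0.acc = 28  [S₁.mk + 21]

27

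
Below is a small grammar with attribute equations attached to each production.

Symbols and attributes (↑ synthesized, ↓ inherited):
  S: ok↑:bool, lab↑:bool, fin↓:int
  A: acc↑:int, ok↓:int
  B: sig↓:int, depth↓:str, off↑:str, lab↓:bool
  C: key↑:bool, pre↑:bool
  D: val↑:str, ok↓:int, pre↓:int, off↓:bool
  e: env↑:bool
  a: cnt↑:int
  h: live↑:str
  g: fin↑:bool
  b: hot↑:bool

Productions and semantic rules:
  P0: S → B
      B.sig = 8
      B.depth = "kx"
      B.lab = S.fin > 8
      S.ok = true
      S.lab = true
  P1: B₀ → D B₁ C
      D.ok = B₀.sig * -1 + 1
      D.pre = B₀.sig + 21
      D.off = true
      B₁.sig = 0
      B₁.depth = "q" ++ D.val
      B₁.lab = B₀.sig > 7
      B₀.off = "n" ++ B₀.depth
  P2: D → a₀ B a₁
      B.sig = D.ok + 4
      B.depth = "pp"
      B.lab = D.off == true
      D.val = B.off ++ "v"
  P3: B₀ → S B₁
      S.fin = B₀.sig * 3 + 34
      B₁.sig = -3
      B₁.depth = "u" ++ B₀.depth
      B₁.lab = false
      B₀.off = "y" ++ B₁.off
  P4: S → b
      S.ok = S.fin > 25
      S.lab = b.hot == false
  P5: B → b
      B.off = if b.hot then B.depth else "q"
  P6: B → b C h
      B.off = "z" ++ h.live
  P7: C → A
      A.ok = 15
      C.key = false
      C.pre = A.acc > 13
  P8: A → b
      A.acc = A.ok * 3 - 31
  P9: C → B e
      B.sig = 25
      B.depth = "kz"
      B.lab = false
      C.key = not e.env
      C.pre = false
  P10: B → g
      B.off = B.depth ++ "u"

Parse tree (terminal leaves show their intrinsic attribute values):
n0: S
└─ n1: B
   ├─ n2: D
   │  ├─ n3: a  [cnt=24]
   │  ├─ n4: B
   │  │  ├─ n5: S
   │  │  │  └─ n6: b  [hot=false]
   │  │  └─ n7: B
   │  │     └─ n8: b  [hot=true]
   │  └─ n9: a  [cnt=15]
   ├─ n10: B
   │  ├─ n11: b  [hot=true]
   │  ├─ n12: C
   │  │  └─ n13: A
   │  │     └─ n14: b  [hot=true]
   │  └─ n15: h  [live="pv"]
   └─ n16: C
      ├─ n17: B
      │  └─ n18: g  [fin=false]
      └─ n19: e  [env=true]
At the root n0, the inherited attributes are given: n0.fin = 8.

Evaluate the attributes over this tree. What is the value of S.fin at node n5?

25

1. n0.fin = 8  [given at root]
2. n1.sig = 8  [8]
3. n1.depth = "kx"  ["kx"]
4. n1.lab = false  [S.fin > 8]
5. n2.ok = -7  [B₀.sig * -1 + 1]
6. n2.pre = 29  [B₀.sig + 21]
7. n2.off = true  [true]
8. n3.cnt = 24  [terminal]
9. n4.sig = -3  [D.ok + 4]
10. n4.depth = "pp"  ["pp"]
11. n4.lab = true  [D.off == true]
12. n5.fin = 25  [B₀.sig * 3 + 34]
13. n6.hot = false  [terminal]
14. n5.ok = false  [S.fin > 25]
15. n5.lab = true  [b.hot == false]
16. n7.sig = -3  [-3]
17. n7.depth = "upp"  ["u" ++ B₀.depth]
18. n7.lab = false  [false]
19. n8.hot = true  [terminal]
20. n7.off = "upp"  [if b.hot then B.depth else "q"]
21. n4.off = "yupp"  ["y" ++ B₁.off]
22. n9.cnt = 15  [terminal]
23. n2.val = "yuppv"  [B.off ++ "v"]
24. n10.sig = 0  [0]
25. n10.depth = "qyuppv"  ["q" ++ D.val]
26. n10.lab = true  [B₀.sig > 7]
27. n11.hot = true  [terminal]
28. n13.ok = 15  [15]
29. n14.hot = true  [terminal]
30. n13.acc = 14  [A.ok * 3 - 31]
31. n12.key = false  [false]
32. n12.pre = true  [A.acc > 13]
33. n15.live = "pv"  [terminal]
34. n10.off = "zpv"  ["z" ++ h.live]
35. n17.sig = 25  [25]
36. n17.depth = "kz"  ["kz"]
37. n17.lab = false  [false]
38. n18.fin = false  [terminal]
39. n17.off = "kzu"  [B.depth ++ "u"]
40. n19.env = true  [terminal]
41. n16.key = false  [not e.env]
42. n16.pre = false  [false]
43. n1.off = "nkx"  ["n" ++ B₀.depth]
44. n0.ok = true  [true]
45. n0.lab = true  [true]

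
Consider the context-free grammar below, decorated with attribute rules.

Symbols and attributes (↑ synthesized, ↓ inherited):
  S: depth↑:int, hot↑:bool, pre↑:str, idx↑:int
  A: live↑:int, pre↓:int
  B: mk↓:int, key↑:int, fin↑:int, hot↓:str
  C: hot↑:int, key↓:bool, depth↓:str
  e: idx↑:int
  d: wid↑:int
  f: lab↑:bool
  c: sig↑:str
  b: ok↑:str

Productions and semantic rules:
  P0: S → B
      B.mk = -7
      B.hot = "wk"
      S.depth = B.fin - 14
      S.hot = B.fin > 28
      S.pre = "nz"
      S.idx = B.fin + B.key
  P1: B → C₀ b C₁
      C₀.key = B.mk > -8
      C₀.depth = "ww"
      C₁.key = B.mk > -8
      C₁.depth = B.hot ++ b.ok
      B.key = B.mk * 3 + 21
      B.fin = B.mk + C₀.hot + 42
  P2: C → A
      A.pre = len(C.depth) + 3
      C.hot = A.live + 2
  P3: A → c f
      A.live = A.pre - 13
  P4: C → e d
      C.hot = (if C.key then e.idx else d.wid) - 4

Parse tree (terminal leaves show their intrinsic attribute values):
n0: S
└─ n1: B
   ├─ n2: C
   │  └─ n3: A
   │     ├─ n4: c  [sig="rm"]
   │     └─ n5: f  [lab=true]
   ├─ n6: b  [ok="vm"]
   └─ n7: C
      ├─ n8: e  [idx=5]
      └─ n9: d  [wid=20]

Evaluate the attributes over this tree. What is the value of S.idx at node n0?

29

1. n1.mk = -7  [-7]
2. n1.hot = "wk"  ["wk"]
3. n2.key = true  [B.mk > -8]
4. n2.depth = "ww"  ["ww"]
5. n3.pre = 5  [len(C.depth) + 3]
6. n4.sig = "rm"  [terminal]
7. n5.lab = true  [terminal]
8. n3.live = -8  [A.pre - 13]
9. n2.hot = -6  [A.live + 2]
10. n6.ok = "vm"  [terminal]
11. n7.key = true  [B.mk > -8]
12. n7.depth = "wkvm"  [B.hot ++ b.ok]
13. n8.idx = 5  [terminal]
14. n9.wid = 20  [terminal]
15. n7.hot = 1  [(if C.key then e.idx else d.wid) - 4]
16. n1.key = 0  [B.mk * 3 + 21]
17. n1.fin = 29  [B.mk + C₀.hot + 42]
18. n0.depth = 15  [B.fin - 14]
19. n0.hot = true  [B.fin > 28]
20. n0.pre = "nz"  ["nz"]
21. n0.idx = 29  [B.fin + B.key]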